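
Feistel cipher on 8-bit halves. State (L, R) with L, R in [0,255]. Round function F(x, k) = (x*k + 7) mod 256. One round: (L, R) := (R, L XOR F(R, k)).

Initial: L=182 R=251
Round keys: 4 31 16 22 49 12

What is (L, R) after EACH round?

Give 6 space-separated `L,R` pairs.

Answer: 251,69 69,153 153,210 210,138 138,163 163,33

Derivation:
Round 1 (k=4): L=251 R=69
Round 2 (k=31): L=69 R=153
Round 3 (k=16): L=153 R=210
Round 4 (k=22): L=210 R=138
Round 5 (k=49): L=138 R=163
Round 6 (k=12): L=163 R=33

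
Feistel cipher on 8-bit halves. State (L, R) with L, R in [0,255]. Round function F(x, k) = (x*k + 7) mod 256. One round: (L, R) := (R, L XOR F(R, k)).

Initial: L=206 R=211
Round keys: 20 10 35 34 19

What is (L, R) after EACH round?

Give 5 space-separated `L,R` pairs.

Round 1 (k=20): L=211 R=77
Round 2 (k=10): L=77 R=218
Round 3 (k=35): L=218 R=152
Round 4 (k=34): L=152 R=237
Round 5 (k=19): L=237 R=6

Answer: 211,77 77,218 218,152 152,237 237,6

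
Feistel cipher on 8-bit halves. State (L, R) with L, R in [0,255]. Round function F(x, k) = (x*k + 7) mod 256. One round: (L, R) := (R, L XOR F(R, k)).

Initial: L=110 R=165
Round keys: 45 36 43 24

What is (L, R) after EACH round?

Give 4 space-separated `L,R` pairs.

Round 1 (k=45): L=165 R=102
Round 2 (k=36): L=102 R=250
Round 3 (k=43): L=250 R=99
Round 4 (k=24): L=99 R=181

Answer: 165,102 102,250 250,99 99,181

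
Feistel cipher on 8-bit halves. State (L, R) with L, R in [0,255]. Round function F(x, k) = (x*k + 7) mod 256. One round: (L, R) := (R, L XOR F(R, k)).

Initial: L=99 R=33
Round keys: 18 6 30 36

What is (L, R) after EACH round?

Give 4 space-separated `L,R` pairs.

Answer: 33,58 58,66 66,249 249,73

Derivation:
Round 1 (k=18): L=33 R=58
Round 2 (k=6): L=58 R=66
Round 3 (k=30): L=66 R=249
Round 4 (k=36): L=249 R=73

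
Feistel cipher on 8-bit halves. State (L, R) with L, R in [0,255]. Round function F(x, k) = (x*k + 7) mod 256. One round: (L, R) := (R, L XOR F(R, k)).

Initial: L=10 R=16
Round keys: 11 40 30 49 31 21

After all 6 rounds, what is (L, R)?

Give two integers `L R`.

Round 1 (k=11): L=16 R=189
Round 2 (k=40): L=189 R=159
Round 3 (k=30): L=159 R=20
Round 4 (k=49): L=20 R=68
Round 5 (k=31): L=68 R=87
Round 6 (k=21): L=87 R=110

Answer: 87 110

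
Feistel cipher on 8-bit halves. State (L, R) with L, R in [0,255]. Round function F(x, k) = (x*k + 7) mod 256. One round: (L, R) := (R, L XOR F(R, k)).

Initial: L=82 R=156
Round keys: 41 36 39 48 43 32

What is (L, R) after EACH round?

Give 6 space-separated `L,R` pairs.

Round 1 (k=41): L=156 R=81
Round 2 (k=36): L=81 R=247
Round 3 (k=39): L=247 R=249
Round 4 (k=48): L=249 R=64
Round 5 (k=43): L=64 R=62
Round 6 (k=32): L=62 R=135

Answer: 156,81 81,247 247,249 249,64 64,62 62,135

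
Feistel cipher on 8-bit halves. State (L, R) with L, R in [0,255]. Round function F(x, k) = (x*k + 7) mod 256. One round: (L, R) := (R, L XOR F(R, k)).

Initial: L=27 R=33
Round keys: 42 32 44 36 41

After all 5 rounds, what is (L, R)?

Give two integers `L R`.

Answer: 93 9

Derivation:
Round 1 (k=42): L=33 R=106
Round 2 (k=32): L=106 R=102
Round 3 (k=44): L=102 R=229
Round 4 (k=36): L=229 R=93
Round 5 (k=41): L=93 R=9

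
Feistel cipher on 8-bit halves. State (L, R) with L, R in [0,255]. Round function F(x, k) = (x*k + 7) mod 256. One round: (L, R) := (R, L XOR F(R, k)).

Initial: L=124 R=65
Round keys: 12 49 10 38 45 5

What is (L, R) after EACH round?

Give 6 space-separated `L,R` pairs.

Round 1 (k=12): L=65 R=111
Round 2 (k=49): L=111 R=7
Round 3 (k=10): L=7 R=34
Round 4 (k=38): L=34 R=20
Round 5 (k=45): L=20 R=169
Round 6 (k=5): L=169 R=64

Answer: 65,111 111,7 7,34 34,20 20,169 169,64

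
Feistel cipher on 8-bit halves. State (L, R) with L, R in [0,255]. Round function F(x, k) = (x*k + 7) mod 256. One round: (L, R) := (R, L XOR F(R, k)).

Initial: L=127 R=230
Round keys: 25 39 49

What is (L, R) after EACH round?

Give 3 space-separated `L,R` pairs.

Answer: 230,2 2,179 179,72

Derivation:
Round 1 (k=25): L=230 R=2
Round 2 (k=39): L=2 R=179
Round 3 (k=49): L=179 R=72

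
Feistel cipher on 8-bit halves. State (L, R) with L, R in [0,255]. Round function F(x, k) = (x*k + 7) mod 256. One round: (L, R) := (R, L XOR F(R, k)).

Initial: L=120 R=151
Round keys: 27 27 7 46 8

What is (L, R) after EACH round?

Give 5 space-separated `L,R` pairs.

Answer: 151,140 140,92 92,7 7,21 21,168

Derivation:
Round 1 (k=27): L=151 R=140
Round 2 (k=27): L=140 R=92
Round 3 (k=7): L=92 R=7
Round 4 (k=46): L=7 R=21
Round 5 (k=8): L=21 R=168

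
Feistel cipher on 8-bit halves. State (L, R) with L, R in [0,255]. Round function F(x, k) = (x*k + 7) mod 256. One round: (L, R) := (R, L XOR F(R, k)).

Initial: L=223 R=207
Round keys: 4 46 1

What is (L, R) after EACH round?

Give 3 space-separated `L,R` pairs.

Round 1 (k=4): L=207 R=156
Round 2 (k=46): L=156 R=192
Round 3 (k=1): L=192 R=91

Answer: 207,156 156,192 192,91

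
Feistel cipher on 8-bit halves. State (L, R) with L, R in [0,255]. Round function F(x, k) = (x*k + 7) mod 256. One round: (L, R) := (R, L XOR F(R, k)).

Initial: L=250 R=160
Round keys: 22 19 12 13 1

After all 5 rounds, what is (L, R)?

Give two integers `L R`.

Round 1 (k=22): L=160 R=61
Round 2 (k=19): L=61 R=46
Round 3 (k=12): L=46 R=18
Round 4 (k=13): L=18 R=223
Round 5 (k=1): L=223 R=244

Answer: 223 244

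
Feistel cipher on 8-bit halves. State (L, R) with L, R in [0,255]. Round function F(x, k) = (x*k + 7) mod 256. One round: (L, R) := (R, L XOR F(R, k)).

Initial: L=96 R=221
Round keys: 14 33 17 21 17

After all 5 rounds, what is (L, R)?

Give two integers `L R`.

Round 1 (k=14): L=221 R=125
Round 2 (k=33): L=125 R=249
Round 3 (k=17): L=249 R=237
Round 4 (k=21): L=237 R=129
Round 5 (k=17): L=129 R=117

Answer: 129 117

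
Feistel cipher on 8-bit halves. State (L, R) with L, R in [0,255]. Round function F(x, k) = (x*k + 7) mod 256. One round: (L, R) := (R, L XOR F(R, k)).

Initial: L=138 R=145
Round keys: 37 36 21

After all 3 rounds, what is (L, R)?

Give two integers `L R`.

Round 1 (k=37): L=145 R=118
Round 2 (k=36): L=118 R=14
Round 3 (k=21): L=14 R=91

Answer: 14 91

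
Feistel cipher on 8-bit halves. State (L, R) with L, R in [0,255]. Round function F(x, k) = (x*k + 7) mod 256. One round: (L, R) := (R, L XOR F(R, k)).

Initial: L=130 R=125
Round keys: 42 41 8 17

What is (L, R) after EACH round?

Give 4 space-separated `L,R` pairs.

Round 1 (k=42): L=125 R=11
Round 2 (k=41): L=11 R=183
Round 3 (k=8): L=183 R=180
Round 4 (k=17): L=180 R=76

Answer: 125,11 11,183 183,180 180,76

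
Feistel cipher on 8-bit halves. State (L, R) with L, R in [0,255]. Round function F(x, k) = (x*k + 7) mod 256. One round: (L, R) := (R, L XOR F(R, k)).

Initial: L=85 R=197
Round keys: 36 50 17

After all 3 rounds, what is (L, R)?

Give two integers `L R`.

Answer: 70 67

Derivation:
Round 1 (k=36): L=197 R=238
Round 2 (k=50): L=238 R=70
Round 3 (k=17): L=70 R=67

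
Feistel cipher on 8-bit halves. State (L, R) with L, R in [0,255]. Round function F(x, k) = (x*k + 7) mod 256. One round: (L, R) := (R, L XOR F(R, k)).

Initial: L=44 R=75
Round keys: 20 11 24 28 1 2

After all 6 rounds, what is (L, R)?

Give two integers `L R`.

Answer: 71 181

Derivation:
Round 1 (k=20): L=75 R=207
Round 2 (k=11): L=207 R=167
Round 3 (k=24): L=167 R=96
Round 4 (k=28): L=96 R=32
Round 5 (k=1): L=32 R=71
Round 6 (k=2): L=71 R=181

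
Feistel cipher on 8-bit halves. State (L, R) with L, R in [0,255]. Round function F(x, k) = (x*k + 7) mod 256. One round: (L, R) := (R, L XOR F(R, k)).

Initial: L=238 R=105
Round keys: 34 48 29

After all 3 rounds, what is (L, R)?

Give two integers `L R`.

Round 1 (k=34): L=105 R=23
Round 2 (k=48): L=23 R=62
Round 3 (k=29): L=62 R=26

Answer: 62 26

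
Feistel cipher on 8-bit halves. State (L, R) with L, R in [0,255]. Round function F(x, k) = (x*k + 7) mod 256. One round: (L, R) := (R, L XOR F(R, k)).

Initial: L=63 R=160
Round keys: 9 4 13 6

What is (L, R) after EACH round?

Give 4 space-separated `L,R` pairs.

Round 1 (k=9): L=160 R=152
Round 2 (k=4): L=152 R=199
Round 3 (k=13): L=199 R=186
Round 4 (k=6): L=186 R=164

Answer: 160,152 152,199 199,186 186,164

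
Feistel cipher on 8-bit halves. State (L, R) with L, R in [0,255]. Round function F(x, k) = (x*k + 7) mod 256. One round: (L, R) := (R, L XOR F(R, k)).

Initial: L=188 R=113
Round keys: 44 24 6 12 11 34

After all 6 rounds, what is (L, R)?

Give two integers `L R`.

Answer: 254 170

Derivation:
Round 1 (k=44): L=113 R=207
Round 2 (k=24): L=207 R=30
Round 3 (k=6): L=30 R=116
Round 4 (k=12): L=116 R=105
Round 5 (k=11): L=105 R=254
Round 6 (k=34): L=254 R=170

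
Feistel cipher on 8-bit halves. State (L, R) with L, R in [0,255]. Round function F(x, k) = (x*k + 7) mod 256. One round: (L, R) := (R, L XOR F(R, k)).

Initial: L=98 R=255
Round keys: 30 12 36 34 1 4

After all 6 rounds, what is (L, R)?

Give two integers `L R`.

Round 1 (k=30): L=255 R=139
Round 2 (k=12): L=139 R=116
Round 3 (k=36): L=116 R=220
Round 4 (k=34): L=220 R=75
Round 5 (k=1): L=75 R=142
Round 6 (k=4): L=142 R=116

Answer: 142 116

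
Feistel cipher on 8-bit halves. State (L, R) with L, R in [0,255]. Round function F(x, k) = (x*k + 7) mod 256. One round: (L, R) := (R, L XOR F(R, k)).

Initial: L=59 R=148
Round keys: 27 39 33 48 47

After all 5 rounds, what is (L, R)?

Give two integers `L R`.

Answer: 92 81

Derivation:
Round 1 (k=27): L=148 R=152
Round 2 (k=39): L=152 R=187
Round 3 (k=33): L=187 R=186
Round 4 (k=48): L=186 R=92
Round 5 (k=47): L=92 R=81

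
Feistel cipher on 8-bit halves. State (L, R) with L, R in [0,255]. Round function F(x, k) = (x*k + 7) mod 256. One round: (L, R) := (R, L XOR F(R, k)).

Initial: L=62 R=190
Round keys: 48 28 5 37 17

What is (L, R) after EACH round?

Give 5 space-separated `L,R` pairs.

Round 1 (k=48): L=190 R=153
Round 2 (k=28): L=153 R=125
Round 3 (k=5): L=125 R=225
Round 4 (k=37): L=225 R=241
Round 5 (k=17): L=241 R=233

Answer: 190,153 153,125 125,225 225,241 241,233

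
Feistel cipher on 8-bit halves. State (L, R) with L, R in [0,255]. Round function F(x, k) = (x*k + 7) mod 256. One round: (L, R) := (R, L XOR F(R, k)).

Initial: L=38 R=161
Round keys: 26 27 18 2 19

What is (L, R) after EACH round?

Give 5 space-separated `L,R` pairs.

Round 1 (k=26): L=161 R=71
Round 2 (k=27): L=71 R=37
Round 3 (k=18): L=37 R=230
Round 4 (k=2): L=230 R=246
Round 5 (k=19): L=246 R=175

Answer: 161,71 71,37 37,230 230,246 246,175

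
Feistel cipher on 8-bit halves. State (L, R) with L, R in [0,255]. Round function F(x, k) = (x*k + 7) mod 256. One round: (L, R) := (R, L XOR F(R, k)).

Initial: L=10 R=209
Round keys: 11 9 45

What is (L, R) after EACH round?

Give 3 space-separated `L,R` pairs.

Round 1 (k=11): L=209 R=8
Round 2 (k=9): L=8 R=158
Round 3 (k=45): L=158 R=197

Answer: 209,8 8,158 158,197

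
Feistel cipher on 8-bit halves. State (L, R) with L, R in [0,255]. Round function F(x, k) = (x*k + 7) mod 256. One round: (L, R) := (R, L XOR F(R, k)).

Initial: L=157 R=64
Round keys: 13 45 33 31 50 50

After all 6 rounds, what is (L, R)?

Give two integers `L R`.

Answer: 181 213

Derivation:
Round 1 (k=13): L=64 R=218
Round 2 (k=45): L=218 R=25
Round 3 (k=33): L=25 R=154
Round 4 (k=31): L=154 R=180
Round 5 (k=50): L=180 R=181
Round 6 (k=50): L=181 R=213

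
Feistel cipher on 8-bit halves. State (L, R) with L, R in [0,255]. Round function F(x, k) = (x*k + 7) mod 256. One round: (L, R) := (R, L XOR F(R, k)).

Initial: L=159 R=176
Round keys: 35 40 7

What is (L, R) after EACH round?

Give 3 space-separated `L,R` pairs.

Round 1 (k=35): L=176 R=136
Round 2 (k=40): L=136 R=247
Round 3 (k=7): L=247 R=64

Answer: 176,136 136,247 247,64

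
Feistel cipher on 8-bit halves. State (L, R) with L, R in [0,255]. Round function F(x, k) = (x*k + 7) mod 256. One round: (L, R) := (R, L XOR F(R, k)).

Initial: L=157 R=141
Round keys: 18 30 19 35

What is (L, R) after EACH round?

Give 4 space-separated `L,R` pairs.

Round 1 (k=18): L=141 R=108
Round 2 (k=30): L=108 R=34
Round 3 (k=19): L=34 R=225
Round 4 (k=35): L=225 R=232

Answer: 141,108 108,34 34,225 225,232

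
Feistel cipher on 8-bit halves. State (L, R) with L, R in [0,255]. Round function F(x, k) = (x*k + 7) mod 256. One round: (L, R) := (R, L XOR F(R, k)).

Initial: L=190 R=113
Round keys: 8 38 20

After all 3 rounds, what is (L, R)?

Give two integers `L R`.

Answer: 60 134

Derivation:
Round 1 (k=8): L=113 R=49
Round 2 (k=38): L=49 R=60
Round 3 (k=20): L=60 R=134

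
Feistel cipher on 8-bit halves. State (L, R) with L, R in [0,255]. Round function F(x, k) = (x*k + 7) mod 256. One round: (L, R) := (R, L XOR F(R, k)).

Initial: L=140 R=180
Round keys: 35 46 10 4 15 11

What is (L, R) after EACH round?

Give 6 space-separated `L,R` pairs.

Round 1 (k=35): L=180 R=47
Round 2 (k=46): L=47 R=205
Round 3 (k=10): L=205 R=38
Round 4 (k=4): L=38 R=82
Round 5 (k=15): L=82 R=243
Round 6 (k=11): L=243 R=42

Answer: 180,47 47,205 205,38 38,82 82,243 243,42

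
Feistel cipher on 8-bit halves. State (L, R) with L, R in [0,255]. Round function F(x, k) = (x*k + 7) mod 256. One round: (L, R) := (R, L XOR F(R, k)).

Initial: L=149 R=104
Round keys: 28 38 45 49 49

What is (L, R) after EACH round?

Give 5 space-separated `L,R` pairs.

Answer: 104,242 242,155 155,180 180,224 224,83

Derivation:
Round 1 (k=28): L=104 R=242
Round 2 (k=38): L=242 R=155
Round 3 (k=45): L=155 R=180
Round 4 (k=49): L=180 R=224
Round 5 (k=49): L=224 R=83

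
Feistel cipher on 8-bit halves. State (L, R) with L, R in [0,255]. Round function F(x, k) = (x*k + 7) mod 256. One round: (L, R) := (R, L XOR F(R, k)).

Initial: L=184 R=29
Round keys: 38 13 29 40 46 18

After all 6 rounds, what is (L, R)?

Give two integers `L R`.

Round 1 (k=38): L=29 R=237
Round 2 (k=13): L=237 R=13
Round 3 (k=29): L=13 R=109
Round 4 (k=40): L=109 R=2
Round 5 (k=46): L=2 R=14
Round 6 (k=18): L=14 R=1

Answer: 14 1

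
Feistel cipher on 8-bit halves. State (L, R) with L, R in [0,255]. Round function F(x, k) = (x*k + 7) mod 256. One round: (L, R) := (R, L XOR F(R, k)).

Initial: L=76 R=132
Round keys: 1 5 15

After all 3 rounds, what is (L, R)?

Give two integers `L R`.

Answer: 110 190

Derivation:
Round 1 (k=1): L=132 R=199
Round 2 (k=5): L=199 R=110
Round 3 (k=15): L=110 R=190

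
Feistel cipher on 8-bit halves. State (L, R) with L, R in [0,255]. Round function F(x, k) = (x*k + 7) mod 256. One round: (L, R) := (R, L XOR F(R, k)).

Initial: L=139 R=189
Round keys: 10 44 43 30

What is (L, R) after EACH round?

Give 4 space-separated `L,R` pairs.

Answer: 189,226 226,98 98,159 159,203

Derivation:
Round 1 (k=10): L=189 R=226
Round 2 (k=44): L=226 R=98
Round 3 (k=43): L=98 R=159
Round 4 (k=30): L=159 R=203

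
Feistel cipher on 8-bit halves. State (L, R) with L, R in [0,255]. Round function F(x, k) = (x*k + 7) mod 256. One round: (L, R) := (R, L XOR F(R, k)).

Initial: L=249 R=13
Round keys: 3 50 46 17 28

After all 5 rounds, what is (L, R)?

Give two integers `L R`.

Round 1 (k=3): L=13 R=215
Round 2 (k=50): L=215 R=8
Round 3 (k=46): L=8 R=160
Round 4 (k=17): L=160 R=175
Round 5 (k=28): L=175 R=139

Answer: 175 139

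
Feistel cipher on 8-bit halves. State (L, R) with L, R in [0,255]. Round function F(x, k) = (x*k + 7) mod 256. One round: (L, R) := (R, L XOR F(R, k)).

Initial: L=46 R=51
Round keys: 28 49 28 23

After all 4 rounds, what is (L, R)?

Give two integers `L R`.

Round 1 (k=28): L=51 R=181
Round 2 (k=49): L=181 R=159
Round 3 (k=28): L=159 R=222
Round 4 (k=23): L=222 R=102

Answer: 222 102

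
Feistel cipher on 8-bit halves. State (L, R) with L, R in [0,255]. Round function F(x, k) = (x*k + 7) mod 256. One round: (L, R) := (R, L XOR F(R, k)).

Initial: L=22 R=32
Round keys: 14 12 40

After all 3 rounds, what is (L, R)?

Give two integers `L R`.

Round 1 (k=14): L=32 R=209
Round 2 (k=12): L=209 R=243
Round 3 (k=40): L=243 R=46

Answer: 243 46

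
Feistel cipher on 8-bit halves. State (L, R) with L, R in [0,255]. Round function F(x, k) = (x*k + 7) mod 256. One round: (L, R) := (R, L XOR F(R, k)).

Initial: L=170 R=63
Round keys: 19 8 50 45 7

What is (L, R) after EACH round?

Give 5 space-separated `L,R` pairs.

Round 1 (k=19): L=63 R=30
Round 2 (k=8): L=30 R=200
Round 3 (k=50): L=200 R=9
Round 4 (k=45): L=9 R=84
Round 5 (k=7): L=84 R=90

Answer: 63,30 30,200 200,9 9,84 84,90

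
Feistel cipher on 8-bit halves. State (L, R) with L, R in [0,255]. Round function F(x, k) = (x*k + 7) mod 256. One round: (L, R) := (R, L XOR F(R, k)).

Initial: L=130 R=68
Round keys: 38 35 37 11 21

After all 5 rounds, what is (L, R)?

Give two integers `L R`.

Round 1 (k=38): L=68 R=157
Round 2 (k=35): L=157 R=58
Round 3 (k=37): L=58 R=244
Round 4 (k=11): L=244 R=185
Round 5 (k=21): L=185 R=192

Answer: 185 192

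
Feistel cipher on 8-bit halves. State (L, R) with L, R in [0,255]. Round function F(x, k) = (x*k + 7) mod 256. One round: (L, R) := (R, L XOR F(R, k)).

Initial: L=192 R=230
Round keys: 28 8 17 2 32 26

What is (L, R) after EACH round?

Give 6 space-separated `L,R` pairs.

Round 1 (k=28): L=230 R=239
Round 2 (k=8): L=239 R=153
Round 3 (k=17): L=153 R=223
Round 4 (k=2): L=223 R=92
Round 5 (k=32): L=92 R=88
Round 6 (k=26): L=88 R=171

Answer: 230,239 239,153 153,223 223,92 92,88 88,171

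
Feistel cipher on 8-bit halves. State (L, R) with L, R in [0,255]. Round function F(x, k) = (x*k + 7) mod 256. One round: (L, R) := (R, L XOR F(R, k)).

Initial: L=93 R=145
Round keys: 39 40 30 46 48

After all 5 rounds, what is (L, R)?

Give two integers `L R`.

Answer: 217 31

Derivation:
Round 1 (k=39): L=145 R=67
Round 2 (k=40): L=67 R=238
Round 3 (k=30): L=238 R=168
Round 4 (k=46): L=168 R=217
Round 5 (k=48): L=217 R=31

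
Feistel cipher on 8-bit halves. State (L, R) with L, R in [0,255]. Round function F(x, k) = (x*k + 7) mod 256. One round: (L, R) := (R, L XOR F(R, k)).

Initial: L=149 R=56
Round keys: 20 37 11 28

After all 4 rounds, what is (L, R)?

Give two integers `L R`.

Round 1 (k=20): L=56 R=242
Round 2 (k=37): L=242 R=57
Round 3 (k=11): L=57 R=136
Round 4 (k=28): L=136 R=222

Answer: 136 222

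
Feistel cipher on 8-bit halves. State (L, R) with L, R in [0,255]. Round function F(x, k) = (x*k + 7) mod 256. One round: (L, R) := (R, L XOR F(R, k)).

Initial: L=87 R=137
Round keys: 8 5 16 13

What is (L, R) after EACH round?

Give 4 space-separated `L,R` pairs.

Answer: 137,24 24,246 246,127 127,140

Derivation:
Round 1 (k=8): L=137 R=24
Round 2 (k=5): L=24 R=246
Round 3 (k=16): L=246 R=127
Round 4 (k=13): L=127 R=140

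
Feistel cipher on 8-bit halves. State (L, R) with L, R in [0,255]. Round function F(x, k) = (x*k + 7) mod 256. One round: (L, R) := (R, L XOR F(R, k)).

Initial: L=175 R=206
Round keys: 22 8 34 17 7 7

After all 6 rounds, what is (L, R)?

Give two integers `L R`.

Round 1 (k=22): L=206 R=20
Round 2 (k=8): L=20 R=105
Round 3 (k=34): L=105 R=237
Round 4 (k=17): L=237 R=173
Round 5 (k=7): L=173 R=47
Round 6 (k=7): L=47 R=253

Answer: 47 253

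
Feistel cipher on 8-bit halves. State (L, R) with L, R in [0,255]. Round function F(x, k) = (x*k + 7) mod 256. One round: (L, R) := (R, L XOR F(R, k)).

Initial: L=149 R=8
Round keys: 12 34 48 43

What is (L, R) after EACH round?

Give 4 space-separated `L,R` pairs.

Answer: 8,242 242,35 35,101 101,221

Derivation:
Round 1 (k=12): L=8 R=242
Round 2 (k=34): L=242 R=35
Round 3 (k=48): L=35 R=101
Round 4 (k=43): L=101 R=221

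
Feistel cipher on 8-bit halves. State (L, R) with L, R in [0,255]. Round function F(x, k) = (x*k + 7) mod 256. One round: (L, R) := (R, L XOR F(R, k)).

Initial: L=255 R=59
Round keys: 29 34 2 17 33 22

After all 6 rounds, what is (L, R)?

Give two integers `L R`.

Answer: 16 140

Derivation:
Round 1 (k=29): L=59 R=73
Round 2 (k=34): L=73 R=130
Round 3 (k=2): L=130 R=66
Round 4 (k=17): L=66 R=235
Round 5 (k=33): L=235 R=16
Round 6 (k=22): L=16 R=140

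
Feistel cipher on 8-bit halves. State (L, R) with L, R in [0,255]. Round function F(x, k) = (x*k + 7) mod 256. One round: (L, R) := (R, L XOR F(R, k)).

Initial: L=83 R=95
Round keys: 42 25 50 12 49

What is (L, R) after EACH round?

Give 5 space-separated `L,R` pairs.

Round 1 (k=42): L=95 R=206
Round 2 (k=25): L=206 R=122
Round 3 (k=50): L=122 R=21
Round 4 (k=12): L=21 R=121
Round 5 (k=49): L=121 R=37

Answer: 95,206 206,122 122,21 21,121 121,37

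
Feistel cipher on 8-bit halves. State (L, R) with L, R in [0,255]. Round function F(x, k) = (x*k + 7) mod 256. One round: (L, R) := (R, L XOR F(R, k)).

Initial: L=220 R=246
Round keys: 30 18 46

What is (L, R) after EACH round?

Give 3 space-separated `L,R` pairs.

Round 1 (k=30): L=246 R=7
Round 2 (k=18): L=7 R=115
Round 3 (k=46): L=115 R=182

Answer: 246,7 7,115 115,182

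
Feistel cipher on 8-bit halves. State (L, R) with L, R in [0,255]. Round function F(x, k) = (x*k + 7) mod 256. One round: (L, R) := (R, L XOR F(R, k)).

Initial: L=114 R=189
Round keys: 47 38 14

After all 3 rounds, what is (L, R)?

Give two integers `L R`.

Round 1 (k=47): L=189 R=200
Round 2 (k=38): L=200 R=10
Round 3 (k=14): L=10 R=91

Answer: 10 91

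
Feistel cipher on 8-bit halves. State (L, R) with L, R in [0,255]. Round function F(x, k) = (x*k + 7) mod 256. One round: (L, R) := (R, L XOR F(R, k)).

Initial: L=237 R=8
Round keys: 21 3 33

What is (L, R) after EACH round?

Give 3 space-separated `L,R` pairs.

Answer: 8,66 66,197 197,46

Derivation:
Round 1 (k=21): L=8 R=66
Round 2 (k=3): L=66 R=197
Round 3 (k=33): L=197 R=46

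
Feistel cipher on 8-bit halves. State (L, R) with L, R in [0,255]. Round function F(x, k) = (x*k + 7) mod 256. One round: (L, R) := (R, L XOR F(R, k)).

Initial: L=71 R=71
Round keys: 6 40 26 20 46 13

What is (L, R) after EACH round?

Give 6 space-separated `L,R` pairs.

Answer: 71,246 246,48 48,17 17,107 107,80 80,124

Derivation:
Round 1 (k=6): L=71 R=246
Round 2 (k=40): L=246 R=48
Round 3 (k=26): L=48 R=17
Round 4 (k=20): L=17 R=107
Round 5 (k=46): L=107 R=80
Round 6 (k=13): L=80 R=124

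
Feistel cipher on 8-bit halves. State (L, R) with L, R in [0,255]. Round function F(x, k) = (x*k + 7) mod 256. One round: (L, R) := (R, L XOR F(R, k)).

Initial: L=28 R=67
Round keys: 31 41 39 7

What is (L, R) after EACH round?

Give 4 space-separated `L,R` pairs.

Answer: 67,56 56,188 188,147 147,176

Derivation:
Round 1 (k=31): L=67 R=56
Round 2 (k=41): L=56 R=188
Round 3 (k=39): L=188 R=147
Round 4 (k=7): L=147 R=176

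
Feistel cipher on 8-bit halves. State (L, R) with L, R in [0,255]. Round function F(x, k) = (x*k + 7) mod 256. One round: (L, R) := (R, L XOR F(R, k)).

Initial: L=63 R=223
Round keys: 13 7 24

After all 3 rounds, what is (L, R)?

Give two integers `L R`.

Round 1 (k=13): L=223 R=101
Round 2 (k=7): L=101 R=21
Round 3 (k=24): L=21 R=154

Answer: 21 154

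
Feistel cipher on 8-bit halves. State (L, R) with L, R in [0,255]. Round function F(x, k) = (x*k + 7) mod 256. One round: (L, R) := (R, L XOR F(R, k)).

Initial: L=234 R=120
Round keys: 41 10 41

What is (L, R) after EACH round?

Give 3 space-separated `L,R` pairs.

Answer: 120,213 213,33 33,133

Derivation:
Round 1 (k=41): L=120 R=213
Round 2 (k=10): L=213 R=33
Round 3 (k=41): L=33 R=133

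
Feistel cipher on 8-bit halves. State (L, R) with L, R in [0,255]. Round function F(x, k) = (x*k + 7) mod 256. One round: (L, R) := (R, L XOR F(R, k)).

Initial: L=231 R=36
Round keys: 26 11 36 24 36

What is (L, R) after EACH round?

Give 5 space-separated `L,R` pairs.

Answer: 36,72 72,59 59,27 27,180 180,76

Derivation:
Round 1 (k=26): L=36 R=72
Round 2 (k=11): L=72 R=59
Round 3 (k=36): L=59 R=27
Round 4 (k=24): L=27 R=180
Round 5 (k=36): L=180 R=76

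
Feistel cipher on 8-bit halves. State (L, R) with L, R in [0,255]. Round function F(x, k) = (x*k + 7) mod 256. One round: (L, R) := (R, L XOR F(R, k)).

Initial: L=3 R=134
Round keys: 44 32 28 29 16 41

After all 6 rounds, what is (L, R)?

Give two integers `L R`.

Answer: 152 4

Derivation:
Round 1 (k=44): L=134 R=12
Round 2 (k=32): L=12 R=1
Round 3 (k=28): L=1 R=47
Round 4 (k=29): L=47 R=91
Round 5 (k=16): L=91 R=152
Round 6 (k=41): L=152 R=4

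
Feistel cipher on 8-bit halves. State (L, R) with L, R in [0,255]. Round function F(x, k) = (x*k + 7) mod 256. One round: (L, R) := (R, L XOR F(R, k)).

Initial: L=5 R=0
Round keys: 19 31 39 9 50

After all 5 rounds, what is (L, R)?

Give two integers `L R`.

Answer: 138 115

Derivation:
Round 1 (k=19): L=0 R=2
Round 2 (k=31): L=2 R=69
Round 3 (k=39): L=69 R=136
Round 4 (k=9): L=136 R=138
Round 5 (k=50): L=138 R=115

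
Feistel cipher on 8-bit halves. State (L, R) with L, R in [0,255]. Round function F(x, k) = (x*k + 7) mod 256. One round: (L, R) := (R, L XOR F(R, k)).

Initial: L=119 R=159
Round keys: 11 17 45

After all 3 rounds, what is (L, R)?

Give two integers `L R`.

Round 1 (k=11): L=159 R=171
Round 2 (k=17): L=171 R=253
Round 3 (k=45): L=253 R=43

Answer: 253 43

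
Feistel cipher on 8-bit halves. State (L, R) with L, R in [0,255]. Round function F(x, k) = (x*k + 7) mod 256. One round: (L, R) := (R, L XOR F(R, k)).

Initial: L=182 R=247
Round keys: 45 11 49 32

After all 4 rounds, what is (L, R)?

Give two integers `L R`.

Round 1 (k=45): L=247 R=196
Round 2 (k=11): L=196 R=132
Round 3 (k=49): L=132 R=143
Round 4 (k=32): L=143 R=99

Answer: 143 99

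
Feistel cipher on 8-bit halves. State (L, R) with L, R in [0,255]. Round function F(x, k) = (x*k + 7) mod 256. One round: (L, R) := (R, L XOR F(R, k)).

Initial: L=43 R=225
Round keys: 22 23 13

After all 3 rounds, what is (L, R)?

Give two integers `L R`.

Answer: 64 49

Derivation:
Round 1 (k=22): L=225 R=118
Round 2 (k=23): L=118 R=64
Round 3 (k=13): L=64 R=49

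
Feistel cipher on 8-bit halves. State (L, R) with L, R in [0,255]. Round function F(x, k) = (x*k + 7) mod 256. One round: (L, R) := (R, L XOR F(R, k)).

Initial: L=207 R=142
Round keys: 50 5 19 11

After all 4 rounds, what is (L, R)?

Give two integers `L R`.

Answer: 50 224

Derivation:
Round 1 (k=50): L=142 R=12
Round 2 (k=5): L=12 R=205
Round 3 (k=19): L=205 R=50
Round 4 (k=11): L=50 R=224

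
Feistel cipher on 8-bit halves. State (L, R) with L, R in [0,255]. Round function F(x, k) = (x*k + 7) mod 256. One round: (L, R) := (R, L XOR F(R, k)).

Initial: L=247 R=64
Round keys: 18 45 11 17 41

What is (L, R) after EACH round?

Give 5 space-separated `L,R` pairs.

Round 1 (k=18): L=64 R=112
Round 2 (k=45): L=112 R=247
Round 3 (k=11): L=247 R=212
Round 4 (k=17): L=212 R=236
Round 5 (k=41): L=236 R=7

Answer: 64,112 112,247 247,212 212,236 236,7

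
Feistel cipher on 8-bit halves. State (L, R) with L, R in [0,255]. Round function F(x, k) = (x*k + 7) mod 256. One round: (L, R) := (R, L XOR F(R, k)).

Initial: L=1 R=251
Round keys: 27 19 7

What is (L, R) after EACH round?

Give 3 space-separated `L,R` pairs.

Answer: 251,129 129,97 97,47

Derivation:
Round 1 (k=27): L=251 R=129
Round 2 (k=19): L=129 R=97
Round 3 (k=7): L=97 R=47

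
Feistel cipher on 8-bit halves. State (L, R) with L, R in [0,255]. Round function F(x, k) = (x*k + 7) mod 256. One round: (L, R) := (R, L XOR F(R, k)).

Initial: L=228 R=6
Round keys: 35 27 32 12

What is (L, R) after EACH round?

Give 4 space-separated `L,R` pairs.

Round 1 (k=35): L=6 R=61
Round 2 (k=27): L=61 R=112
Round 3 (k=32): L=112 R=58
Round 4 (k=12): L=58 R=207

Answer: 6,61 61,112 112,58 58,207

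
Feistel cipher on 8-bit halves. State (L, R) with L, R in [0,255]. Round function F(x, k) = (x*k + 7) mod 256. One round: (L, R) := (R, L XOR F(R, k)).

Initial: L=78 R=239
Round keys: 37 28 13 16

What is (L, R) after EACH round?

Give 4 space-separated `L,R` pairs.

Round 1 (k=37): L=239 R=220
Round 2 (k=28): L=220 R=248
Round 3 (k=13): L=248 R=67
Round 4 (k=16): L=67 R=207

Answer: 239,220 220,248 248,67 67,207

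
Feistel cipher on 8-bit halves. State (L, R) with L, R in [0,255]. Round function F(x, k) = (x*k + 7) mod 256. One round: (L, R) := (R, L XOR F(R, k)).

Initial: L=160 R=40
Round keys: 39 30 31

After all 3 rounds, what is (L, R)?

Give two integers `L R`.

Answer: 65 89

Derivation:
Round 1 (k=39): L=40 R=191
Round 2 (k=30): L=191 R=65
Round 3 (k=31): L=65 R=89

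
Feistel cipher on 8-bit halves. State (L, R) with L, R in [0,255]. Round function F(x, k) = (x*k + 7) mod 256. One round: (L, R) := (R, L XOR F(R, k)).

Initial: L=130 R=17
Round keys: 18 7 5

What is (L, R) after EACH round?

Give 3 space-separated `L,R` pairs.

Answer: 17,187 187,53 53,171

Derivation:
Round 1 (k=18): L=17 R=187
Round 2 (k=7): L=187 R=53
Round 3 (k=5): L=53 R=171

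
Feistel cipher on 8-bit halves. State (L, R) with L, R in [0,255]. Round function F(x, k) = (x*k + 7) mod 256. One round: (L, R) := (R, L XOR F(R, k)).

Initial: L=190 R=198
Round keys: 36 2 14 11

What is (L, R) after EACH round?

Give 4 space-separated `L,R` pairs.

Round 1 (k=36): L=198 R=97
Round 2 (k=2): L=97 R=15
Round 3 (k=14): L=15 R=184
Round 4 (k=11): L=184 R=224

Answer: 198,97 97,15 15,184 184,224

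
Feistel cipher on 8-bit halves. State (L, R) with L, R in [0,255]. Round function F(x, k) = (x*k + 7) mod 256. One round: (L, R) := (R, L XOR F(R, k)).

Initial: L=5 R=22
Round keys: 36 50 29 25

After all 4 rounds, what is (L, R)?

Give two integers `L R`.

Round 1 (k=36): L=22 R=26
Round 2 (k=50): L=26 R=13
Round 3 (k=29): L=13 R=154
Round 4 (k=25): L=154 R=28

Answer: 154 28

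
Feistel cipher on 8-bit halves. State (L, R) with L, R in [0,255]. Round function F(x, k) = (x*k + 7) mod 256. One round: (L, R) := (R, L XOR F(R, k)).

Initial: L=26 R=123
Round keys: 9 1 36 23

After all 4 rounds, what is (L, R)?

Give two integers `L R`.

Round 1 (k=9): L=123 R=64
Round 2 (k=1): L=64 R=60
Round 3 (k=36): L=60 R=55
Round 4 (k=23): L=55 R=196

Answer: 55 196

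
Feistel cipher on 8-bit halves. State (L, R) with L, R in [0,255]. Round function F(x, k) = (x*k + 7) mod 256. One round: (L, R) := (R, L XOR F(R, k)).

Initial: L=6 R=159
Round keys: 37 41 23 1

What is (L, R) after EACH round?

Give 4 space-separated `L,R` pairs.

Answer: 159,4 4,52 52,183 183,138

Derivation:
Round 1 (k=37): L=159 R=4
Round 2 (k=41): L=4 R=52
Round 3 (k=23): L=52 R=183
Round 4 (k=1): L=183 R=138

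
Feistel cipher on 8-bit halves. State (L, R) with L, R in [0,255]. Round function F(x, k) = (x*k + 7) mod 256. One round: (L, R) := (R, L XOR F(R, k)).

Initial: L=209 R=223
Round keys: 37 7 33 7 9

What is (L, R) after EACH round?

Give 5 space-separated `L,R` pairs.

Round 1 (k=37): L=223 R=147
Round 2 (k=7): L=147 R=211
Round 3 (k=33): L=211 R=169
Round 4 (k=7): L=169 R=117
Round 5 (k=9): L=117 R=141

Answer: 223,147 147,211 211,169 169,117 117,141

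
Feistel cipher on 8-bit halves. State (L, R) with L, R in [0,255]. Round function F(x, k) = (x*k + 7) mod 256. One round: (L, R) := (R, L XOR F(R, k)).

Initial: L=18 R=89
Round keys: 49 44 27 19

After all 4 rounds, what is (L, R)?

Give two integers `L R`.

Answer: 171 190

Derivation:
Round 1 (k=49): L=89 R=2
Round 2 (k=44): L=2 R=6
Round 3 (k=27): L=6 R=171
Round 4 (k=19): L=171 R=190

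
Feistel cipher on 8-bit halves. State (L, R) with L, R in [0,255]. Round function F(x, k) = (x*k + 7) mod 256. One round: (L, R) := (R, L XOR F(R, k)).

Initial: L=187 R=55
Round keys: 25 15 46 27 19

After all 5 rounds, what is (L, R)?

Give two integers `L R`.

Answer: 202 5

Derivation:
Round 1 (k=25): L=55 R=221
Round 2 (k=15): L=221 R=205
Round 3 (k=46): L=205 R=0
Round 4 (k=27): L=0 R=202
Round 5 (k=19): L=202 R=5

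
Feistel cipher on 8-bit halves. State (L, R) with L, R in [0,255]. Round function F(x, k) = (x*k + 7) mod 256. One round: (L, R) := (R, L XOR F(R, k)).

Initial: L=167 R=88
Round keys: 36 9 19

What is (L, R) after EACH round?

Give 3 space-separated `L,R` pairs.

Answer: 88,192 192,159 159,20

Derivation:
Round 1 (k=36): L=88 R=192
Round 2 (k=9): L=192 R=159
Round 3 (k=19): L=159 R=20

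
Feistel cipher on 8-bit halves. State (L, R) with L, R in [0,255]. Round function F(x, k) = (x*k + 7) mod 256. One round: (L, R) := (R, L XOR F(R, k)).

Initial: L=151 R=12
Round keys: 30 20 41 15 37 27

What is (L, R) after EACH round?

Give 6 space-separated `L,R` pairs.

Answer: 12,248 248,107 107,210 210,62 62,47 47,194

Derivation:
Round 1 (k=30): L=12 R=248
Round 2 (k=20): L=248 R=107
Round 3 (k=41): L=107 R=210
Round 4 (k=15): L=210 R=62
Round 5 (k=37): L=62 R=47
Round 6 (k=27): L=47 R=194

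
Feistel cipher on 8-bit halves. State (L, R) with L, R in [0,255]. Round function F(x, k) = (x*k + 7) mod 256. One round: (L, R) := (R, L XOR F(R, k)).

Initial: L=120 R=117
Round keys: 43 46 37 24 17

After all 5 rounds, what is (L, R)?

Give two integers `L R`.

Answer: 129 67

Derivation:
Round 1 (k=43): L=117 R=214
Round 2 (k=46): L=214 R=14
Round 3 (k=37): L=14 R=219
Round 4 (k=24): L=219 R=129
Round 5 (k=17): L=129 R=67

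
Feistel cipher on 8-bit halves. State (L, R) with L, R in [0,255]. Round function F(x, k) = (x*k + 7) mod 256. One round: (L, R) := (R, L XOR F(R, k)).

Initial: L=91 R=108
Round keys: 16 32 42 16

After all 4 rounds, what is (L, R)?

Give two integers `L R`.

Round 1 (k=16): L=108 R=156
Round 2 (k=32): L=156 R=235
Round 3 (k=42): L=235 R=9
Round 4 (k=16): L=9 R=124

Answer: 9 124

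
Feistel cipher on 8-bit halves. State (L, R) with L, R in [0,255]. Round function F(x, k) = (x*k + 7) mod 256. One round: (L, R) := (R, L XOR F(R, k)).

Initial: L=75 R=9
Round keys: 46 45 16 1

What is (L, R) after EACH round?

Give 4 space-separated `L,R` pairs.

Round 1 (k=46): L=9 R=238
Round 2 (k=45): L=238 R=212
Round 3 (k=16): L=212 R=169
Round 4 (k=1): L=169 R=100

Answer: 9,238 238,212 212,169 169,100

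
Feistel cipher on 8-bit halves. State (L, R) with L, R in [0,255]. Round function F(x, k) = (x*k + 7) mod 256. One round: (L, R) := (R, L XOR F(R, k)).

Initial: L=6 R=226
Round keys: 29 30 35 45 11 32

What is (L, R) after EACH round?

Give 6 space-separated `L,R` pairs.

Answer: 226,167 167,123 123,127 127,33 33,13 13,134

Derivation:
Round 1 (k=29): L=226 R=167
Round 2 (k=30): L=167 R=123
Round 3 (k=35): L=123 R=127
Round 4 (k=45): L=127 R=33
Round 5 (k=11): L=33 R=13
Round 6 (k=32): L=13 R=134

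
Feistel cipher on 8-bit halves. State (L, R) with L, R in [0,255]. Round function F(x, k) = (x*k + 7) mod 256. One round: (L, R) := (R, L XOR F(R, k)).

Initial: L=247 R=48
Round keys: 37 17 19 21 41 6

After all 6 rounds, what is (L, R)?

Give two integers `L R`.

Answer: 23 245

Derivation:
Round 1 (k=37): L=48 R=0
Round 2 (k=17): L=0 R=55
Round 3 (k=19): L=55 R=28
Round 4 (k=21): L=28 R=100
Round 5 (k=41): L=100 R=23
Round 6 (k=6): L=23 R=245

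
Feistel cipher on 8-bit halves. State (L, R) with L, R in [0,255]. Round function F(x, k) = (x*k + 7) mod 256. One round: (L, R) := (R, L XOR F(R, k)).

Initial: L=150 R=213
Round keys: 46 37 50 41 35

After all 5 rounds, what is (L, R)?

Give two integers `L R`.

Answer: 54 191

Derivation:
Round 1 (k=46): L=213 R=219
Round 2 (k=37): L=219 R=123
Round 3 (k=50): L=123 R=214
Round 4 (k=41): L=214 R=54
Round 5 (k=35): L=54 R=191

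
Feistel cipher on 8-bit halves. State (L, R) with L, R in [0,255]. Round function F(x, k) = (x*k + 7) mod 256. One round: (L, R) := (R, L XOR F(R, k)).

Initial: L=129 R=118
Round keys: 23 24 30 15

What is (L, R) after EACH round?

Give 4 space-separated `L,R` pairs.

Round 1 (k=23): L=118 R=32
Round 2 (k=24): L=32 R=113
Round 3 (k=30): L=113 R=101
Round 4 (k=15): L=101 R=131

Answer: 118,32 32,113 113,101 101,131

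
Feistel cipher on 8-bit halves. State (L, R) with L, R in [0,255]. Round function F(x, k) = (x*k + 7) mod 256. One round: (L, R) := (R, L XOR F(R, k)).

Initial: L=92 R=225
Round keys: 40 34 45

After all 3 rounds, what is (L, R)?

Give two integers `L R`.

Round 1 (k=40): L=225 R=115
Round 2 (k=34): L=115 R=172
Round 3 (k=45): L=172 R=48

Answer: 172 48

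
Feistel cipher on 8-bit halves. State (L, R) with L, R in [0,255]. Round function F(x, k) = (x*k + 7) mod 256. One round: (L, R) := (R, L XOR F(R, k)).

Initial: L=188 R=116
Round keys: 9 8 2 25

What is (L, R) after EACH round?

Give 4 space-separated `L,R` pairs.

Round 1 (k=9): L=116 R=167
Round 2 (k=8): L=167 R=75
Round 3 (k=2): L=75 R=58
Round 4 (k=25): L=58 R=250

Answer: 116,167 167,75 75,58 58,250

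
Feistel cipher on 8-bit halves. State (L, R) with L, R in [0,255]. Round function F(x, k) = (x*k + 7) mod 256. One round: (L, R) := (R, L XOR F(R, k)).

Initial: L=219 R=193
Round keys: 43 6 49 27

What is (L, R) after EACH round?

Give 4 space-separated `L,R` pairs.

Round 1 (k=43): L=193 R=169
Round 2 (k=6): L=169 R=60
Round 3 (k=49): L=60 R=42
Round 4 (k=27): L=42 R=73

Answer: 193,169 169,60 60,42 42,73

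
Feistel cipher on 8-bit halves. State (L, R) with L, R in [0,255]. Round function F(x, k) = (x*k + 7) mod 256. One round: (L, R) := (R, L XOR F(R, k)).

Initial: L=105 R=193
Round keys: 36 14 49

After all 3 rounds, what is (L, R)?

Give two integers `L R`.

Answer: 98 139

Derivation:
Round 1 (k=36): L=193 R=66
Round 2 (k=14): L=66 R=98
Round 3 (k=49): L=98 R=139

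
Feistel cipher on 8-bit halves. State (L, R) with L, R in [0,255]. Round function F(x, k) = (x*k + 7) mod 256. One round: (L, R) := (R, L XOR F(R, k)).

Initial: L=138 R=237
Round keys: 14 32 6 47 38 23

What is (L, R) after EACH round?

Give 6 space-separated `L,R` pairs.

Answer: 237,119 119,10 10,52 52,153 153,137 137,207

Derivation:
Round 1 (k=14): L=237 R=119
Round 2 (k=32): L=119 R=10
Round 3 (k=6): L=10 R=52
Round 4 (k=47): L=52 R=153
Round 5 (k=38): L=153 R=137
Round 6 (k=23): L=137 R=207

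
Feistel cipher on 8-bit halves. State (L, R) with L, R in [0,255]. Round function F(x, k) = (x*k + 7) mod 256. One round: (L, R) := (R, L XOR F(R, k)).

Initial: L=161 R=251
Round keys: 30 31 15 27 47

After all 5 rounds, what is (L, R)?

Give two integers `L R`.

Round 1 (k=30): L=251 R=208
Round 2 (k=31): L=208 R=204
Round 3 (k=15): L=204 R=43
Round 4 (k=27): L=43 R=92
Round 5 (k=47): L=92 R=192

Answer: 92 192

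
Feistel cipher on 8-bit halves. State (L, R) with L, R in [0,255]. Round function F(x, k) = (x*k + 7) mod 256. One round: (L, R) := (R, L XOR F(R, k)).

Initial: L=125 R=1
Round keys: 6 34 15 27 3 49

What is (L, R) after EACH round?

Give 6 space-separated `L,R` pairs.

Answer: 1,112 112,230 230,241 241,148 148,50 50,13

Derivation:
Round 1 (k=6): L=1 R=112
Round 2 (k=34): L=112 R=230
Round 3 (k=15): L=230 R=241
Round 4 (k=27): L=241 R=148
Round 5 (k=3): L=148 R=50
Round 6 (k=49): L=50 R=13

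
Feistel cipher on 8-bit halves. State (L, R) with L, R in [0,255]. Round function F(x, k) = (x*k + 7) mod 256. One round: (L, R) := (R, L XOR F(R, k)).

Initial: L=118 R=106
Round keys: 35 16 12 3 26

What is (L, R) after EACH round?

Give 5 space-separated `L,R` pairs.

Answer: 106,243 243,93 93,144 144,234 234,91

Derivation:
Round 1 (k=35): L=106 R=243
Round 2 (k=16): L=243 R=93
Round 3 (k=12): L=93 R=144
Round 4 (k=3): L=144 R=234
Round 5 (k=26): L=234 R=91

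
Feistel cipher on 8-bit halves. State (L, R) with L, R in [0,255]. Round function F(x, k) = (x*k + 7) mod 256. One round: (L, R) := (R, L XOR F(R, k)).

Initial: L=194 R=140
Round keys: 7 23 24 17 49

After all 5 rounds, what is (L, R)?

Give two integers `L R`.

Round 1 (k=7): L=140 R=25
Round 2 (k=23): L=25 R=202
Round 3 (k=24): L=202 R=238
Round 4 (k=17): L=238 R=31
Round 5 (k=49): L=31 R=24

Answer: 31 24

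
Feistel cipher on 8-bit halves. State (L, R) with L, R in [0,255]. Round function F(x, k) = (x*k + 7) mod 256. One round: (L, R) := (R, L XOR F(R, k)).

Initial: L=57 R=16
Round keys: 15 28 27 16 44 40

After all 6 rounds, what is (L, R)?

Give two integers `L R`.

Round 1 (k=15): L=16 R=206
Round 2 (k=28): L=206 R=159
Round 3 (k=27): L=159 R=2
Round 4 (k=16): L=2 R=184
Round 5 (k=44): L=184 R=165
Round 6 (k=40): L=165 R=119

Answer: 165 119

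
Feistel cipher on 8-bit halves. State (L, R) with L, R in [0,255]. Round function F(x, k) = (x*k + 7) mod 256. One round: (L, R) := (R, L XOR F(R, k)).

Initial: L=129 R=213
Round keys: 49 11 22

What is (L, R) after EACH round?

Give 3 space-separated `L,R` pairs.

Answer: 213,77 77,131 131,4

Derivation:
Round 1 (k=49): L=213 R=77
Round 2 (k=11): L=77 R=131
Round 3 (k=22): L=131 R=4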